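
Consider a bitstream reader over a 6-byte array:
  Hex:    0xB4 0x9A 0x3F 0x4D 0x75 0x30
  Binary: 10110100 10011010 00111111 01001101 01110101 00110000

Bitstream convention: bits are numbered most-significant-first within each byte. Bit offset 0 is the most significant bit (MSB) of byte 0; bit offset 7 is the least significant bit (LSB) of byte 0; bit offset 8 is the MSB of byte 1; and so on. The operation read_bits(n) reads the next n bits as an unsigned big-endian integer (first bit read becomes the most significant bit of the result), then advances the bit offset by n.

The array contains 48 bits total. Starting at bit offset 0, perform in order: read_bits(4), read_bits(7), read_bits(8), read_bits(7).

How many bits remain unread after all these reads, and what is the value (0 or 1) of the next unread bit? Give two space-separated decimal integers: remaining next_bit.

Read 1: bits[0:4] width=4 -> value=11 (bin 1011); offset now 4 = byte 0 bit 4; 44 bits remain
Read 2: bits[4:11] width=7 -> value=36 (bin 0100100); offset now 11 = byte 1 bit 3; 37 bits remain
Read 3: bits[11:19] width=8 -> value=209 (bin 11010001); offset now 19 = byte 2 bit 3; 29 bits remain
Read 4: bits[19:26] width=7 -> value=125 (bin 1111101); offset now 26 = byte 3 bit 2; 22 bits remain

Answer: 22 0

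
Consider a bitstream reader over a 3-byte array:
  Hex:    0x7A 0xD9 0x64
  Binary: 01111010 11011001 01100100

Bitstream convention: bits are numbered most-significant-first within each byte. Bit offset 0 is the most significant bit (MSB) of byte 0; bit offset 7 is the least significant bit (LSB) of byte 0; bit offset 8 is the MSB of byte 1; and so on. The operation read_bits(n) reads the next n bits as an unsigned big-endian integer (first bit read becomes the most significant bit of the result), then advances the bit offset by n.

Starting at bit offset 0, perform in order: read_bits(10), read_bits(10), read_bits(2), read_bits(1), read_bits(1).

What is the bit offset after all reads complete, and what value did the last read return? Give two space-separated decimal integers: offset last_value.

Answer: 24 0

Derivation:
Read 1: bits[0:10] width=10 -> value=491 (bin 0111101011); offset now 10 = byte 1 bit 2; 14 bits remain
Read 2: bits[10:20] width=10 -> value=406 (bin 0110010110); offset now 20 = byte 2 bit 4; 4 bits remain
Read 3: bits[20:22] width=2 -> value=1 (bin 01); offset now 22 = byte 2 bit 6; 2 bits remain
Read 4: bits[22:23] width=1 -> value=0 (bin 0); offset now 23 = byte 2 bit 7; 1 bits remain
Read 5: bits[23:24] width=1 -> value=0 (bin 0); offset now 24 = byte 3 bit 0; 0 bits remain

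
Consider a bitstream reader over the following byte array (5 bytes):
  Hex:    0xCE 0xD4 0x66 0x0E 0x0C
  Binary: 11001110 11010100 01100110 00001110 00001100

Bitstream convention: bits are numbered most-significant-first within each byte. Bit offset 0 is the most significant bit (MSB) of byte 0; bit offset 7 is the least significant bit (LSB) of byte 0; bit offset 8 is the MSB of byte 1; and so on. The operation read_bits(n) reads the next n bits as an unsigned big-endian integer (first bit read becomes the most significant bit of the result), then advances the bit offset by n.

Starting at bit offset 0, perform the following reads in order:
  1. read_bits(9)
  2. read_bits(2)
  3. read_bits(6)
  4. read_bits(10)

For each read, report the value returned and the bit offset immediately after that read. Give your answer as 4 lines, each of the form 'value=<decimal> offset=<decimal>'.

Read 1: bits[0:9] width=9 -> value=413 (bin 110011101); offset now 9 = byte 1 bit 1; 31 bits remain
Read 2: bits[9:11] width=2 -> value=2 (bin 10); offset now 11 = byte 1 bit 3; 29 bits remain
Read 3: bits[11:17] width=6 -> value=40 (bin 101000); offset now 17 = byte 2 bit 1; 23 bits remain
Read 4: bits[17:27] width=10 -> value=816 (bin 1100110000); offset now 27 = byte 3 bit 3; 13 bits remain

Answer: value=413 offset=9
value=2 offset=11
value=40 offset=17
value=816 offset=27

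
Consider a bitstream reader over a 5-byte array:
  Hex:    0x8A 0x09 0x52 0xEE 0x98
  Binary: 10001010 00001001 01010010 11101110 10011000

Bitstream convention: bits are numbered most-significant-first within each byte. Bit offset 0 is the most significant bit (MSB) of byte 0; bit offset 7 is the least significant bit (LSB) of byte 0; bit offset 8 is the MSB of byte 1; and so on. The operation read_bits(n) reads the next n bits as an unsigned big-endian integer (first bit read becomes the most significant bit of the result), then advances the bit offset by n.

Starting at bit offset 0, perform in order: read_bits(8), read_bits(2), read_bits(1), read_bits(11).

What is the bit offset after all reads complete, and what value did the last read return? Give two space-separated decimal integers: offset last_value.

Answer: 22 596

Derivation:
Read 1: bits[0:8] width=8 -> value=138 (bin 10001010); offset now 8 = byte 1 bit 0; 32 bits remain
Read 2: bits[8:10] width=2 -> value=0 (bin 00); offset now 10 = byte 1 bit 2; 30 bits remain
Read 3: bits[10:11] width=1 -> value=0 (bin 0); offset now 11 = byte 1 bit 3; 29 bits remain
Read 4: bits[11:22] width=11 -> value=596 (bin 01001010100); offset now 22 = byte 2 bit 6; 18 bits remain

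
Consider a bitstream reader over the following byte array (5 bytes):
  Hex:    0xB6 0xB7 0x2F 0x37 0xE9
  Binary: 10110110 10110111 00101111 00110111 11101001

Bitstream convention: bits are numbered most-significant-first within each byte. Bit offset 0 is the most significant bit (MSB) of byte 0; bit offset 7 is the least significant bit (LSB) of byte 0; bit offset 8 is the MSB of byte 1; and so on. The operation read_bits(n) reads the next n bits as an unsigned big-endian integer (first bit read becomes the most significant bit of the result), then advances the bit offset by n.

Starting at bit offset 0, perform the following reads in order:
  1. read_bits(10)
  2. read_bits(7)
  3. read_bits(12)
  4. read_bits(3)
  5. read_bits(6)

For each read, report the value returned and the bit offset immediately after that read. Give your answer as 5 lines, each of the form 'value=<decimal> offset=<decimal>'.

Read 1: bits[0:10] width=10 -> value=730 (bin 1011011010); offset now 10 = byte 1 bit 2; 30 bits remain
Read 2: bits[10:17] width=7 -> value=110 (bin 1101110); offset now 17 = byte 2 bit 1; 23 bits remain
Read 3: bits[17:29] width=12 -> value=1510 (bin 010111100110); offset now 29 = byte 3 bit 5; 11 bits remain
Read 4: bits[29:32] width=3 -> value=7 (bin 111); offset now 32 = byte 4 bit 0; 8 bits remain
Read 5: bits[32:38] width=6 -> value=58 (bin 111010); offset now 38 = byte 4 bit 6; 2 bits remain

Answer: value=730 offset=10
value=110 offset=17
value=1510 offset=29
value=7 offset=32
value=58 offset=38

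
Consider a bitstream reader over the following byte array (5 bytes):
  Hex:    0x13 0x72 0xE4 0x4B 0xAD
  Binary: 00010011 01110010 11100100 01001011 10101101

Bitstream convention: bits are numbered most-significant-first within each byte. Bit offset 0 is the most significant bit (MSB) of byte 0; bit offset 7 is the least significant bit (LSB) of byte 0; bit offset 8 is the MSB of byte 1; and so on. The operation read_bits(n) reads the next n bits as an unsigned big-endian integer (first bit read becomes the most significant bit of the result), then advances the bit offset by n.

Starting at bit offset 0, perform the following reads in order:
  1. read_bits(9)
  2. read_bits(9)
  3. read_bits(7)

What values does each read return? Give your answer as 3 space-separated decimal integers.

Answer: 38 459 72

Derivation:
Read 1: bits[0:9] width=9 -> value=38 (bin 000100110); offset now 9 = byte 1 bit 1; 31 bits remain
Read 2: bits[9:18] width=9 -> value=459 (bin 111001011); offset now 18 = byte 2 bit 2; 22 bits remain
Read 3: bits[18:25] width=7 -> value=72 (bin 1001000); offset now 25 = byte 3 bit 1; 15 bits remain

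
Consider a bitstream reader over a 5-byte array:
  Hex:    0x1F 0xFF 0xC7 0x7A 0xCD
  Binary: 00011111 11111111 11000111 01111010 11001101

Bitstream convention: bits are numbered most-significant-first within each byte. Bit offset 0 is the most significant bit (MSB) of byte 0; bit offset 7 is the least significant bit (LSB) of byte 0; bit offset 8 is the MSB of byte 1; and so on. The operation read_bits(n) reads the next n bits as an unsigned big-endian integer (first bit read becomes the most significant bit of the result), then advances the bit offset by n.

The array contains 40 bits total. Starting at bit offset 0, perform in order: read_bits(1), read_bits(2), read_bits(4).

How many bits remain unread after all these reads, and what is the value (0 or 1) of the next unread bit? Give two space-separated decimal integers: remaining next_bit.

Read 1: bits[0:1] width=1 -> value=0 (bin 0); offset now 1 = byte 0 bit 1; 39 bits remain
Read 2: bits[1:3] width=2 -> value=0 (bin 00); offset now 3 = byte 0 bit 3; 37 bits remain
Read 3: bits[3:7] width=4 -> value=15 (bin 1111); offset now 7 = byte 0 bit 7; 33 bits remain

Answer: 33 1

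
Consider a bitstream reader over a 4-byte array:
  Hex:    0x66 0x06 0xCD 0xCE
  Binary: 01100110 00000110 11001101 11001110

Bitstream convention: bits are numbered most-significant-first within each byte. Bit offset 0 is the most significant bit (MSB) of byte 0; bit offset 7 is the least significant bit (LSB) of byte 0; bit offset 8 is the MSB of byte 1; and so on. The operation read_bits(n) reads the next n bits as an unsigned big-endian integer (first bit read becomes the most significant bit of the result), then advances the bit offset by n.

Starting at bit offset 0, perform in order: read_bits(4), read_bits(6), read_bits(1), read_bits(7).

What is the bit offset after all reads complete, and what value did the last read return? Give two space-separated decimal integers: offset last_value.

Answer: 18 27

Derivation:
Read 1: bits[0:4] width=4 -> value=6 (bin 0110); offset now 4 = byte 0 bit 4; 28 bits remain
Read 2: bits[4:10] width=6 -> value=24 (bin 011000); offset now 10 = byte 1 bit 2; 22 bits remain
Read 3: bits[10:11] width=1 -> value=0 (bin 0); offset now 11 = byte 1 bit 3; 21 bits remain
Read 4: bits[11:18] width=7 -> value=27 (bin 0011011); offset now 18 = byte 2 bit 2; 14 bits remain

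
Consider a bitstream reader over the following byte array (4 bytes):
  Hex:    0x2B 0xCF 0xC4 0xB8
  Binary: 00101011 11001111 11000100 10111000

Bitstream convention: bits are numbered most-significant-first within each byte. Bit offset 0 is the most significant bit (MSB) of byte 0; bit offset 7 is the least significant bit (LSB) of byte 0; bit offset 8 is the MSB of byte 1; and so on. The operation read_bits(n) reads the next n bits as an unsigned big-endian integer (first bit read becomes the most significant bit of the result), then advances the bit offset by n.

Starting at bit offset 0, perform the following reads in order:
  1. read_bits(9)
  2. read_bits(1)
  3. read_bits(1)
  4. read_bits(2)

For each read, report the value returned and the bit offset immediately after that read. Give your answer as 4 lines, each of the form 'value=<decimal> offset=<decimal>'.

Read 1: bits[0:9] width=9 -> value=87 (bin 001010111); offset now 9 = byte 1 bit 1; 23 bits remain
Read 2: bits[9:10] width=1 -> value=1 (bin 1); offset now 10 = byte 1 bit 2; 22 bits remain
Read 3: bits[10:11] width=1 -> value=0 (bin 0); offset now 11 = byte 1 bit 3; 21 bits remain
Read 4: bits[11:13] width=2 -> value=1 (bin 01); offset now 13 = byte 1 bit 5; 19 bits remain

Answer: value=87 offset=9
value=1 offset=10
value=0 offset=11
value=1 offset=13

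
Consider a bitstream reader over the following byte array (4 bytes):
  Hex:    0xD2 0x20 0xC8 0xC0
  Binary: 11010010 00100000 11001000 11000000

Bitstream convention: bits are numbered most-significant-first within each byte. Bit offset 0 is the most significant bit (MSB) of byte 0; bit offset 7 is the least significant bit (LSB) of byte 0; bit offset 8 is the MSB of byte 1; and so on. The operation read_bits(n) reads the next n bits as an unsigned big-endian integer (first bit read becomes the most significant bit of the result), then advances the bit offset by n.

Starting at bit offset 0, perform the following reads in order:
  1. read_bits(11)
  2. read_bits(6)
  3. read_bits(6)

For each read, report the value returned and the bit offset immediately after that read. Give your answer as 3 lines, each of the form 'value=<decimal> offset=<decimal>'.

Answer: value=1681 offset=11
value=1 offset=17
value=36 offset=23

Derivation:
Read 1: bits[0:11] width=11 -> value=1681 (bin 11010010001); offset now 11 = byte 1 bit 3; 21 bits remain
Read 2: bits[11:17] width=6 -> value=1 (bin 000001); offset now 17 = byte 2 bit 1; 15 bits remain
Read 3: bits[17:23] width=6 -> value=36 (bin 100100); offset now 23 = byte 2 bit 7; 9 bits remain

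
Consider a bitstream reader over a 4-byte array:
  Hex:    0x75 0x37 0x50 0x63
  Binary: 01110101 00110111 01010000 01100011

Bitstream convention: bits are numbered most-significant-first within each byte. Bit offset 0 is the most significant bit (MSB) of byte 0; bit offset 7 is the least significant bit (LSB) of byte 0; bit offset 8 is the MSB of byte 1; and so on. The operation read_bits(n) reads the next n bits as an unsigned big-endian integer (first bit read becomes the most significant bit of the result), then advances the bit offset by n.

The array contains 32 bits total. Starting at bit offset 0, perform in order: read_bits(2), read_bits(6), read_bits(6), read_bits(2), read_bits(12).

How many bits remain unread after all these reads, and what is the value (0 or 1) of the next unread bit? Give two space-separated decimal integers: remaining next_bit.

Read 1: bits[0:2] width=2 -> value=1 (bin 01); offset now 2 = byte 0 bit 2; 30 bits remain
Read 2: bits[2:8] width=6 -> value=53 (bin 110101); offset now 8 = byte 1 bit 0; 24 bits remain
Read 3: bits[8:14] width=6 -> value=13 (bin 001101); offset now 14 = byte 1 bit 6; 18 bits remain
Read 4: bits[14:16] width=2 -> value=3 (bin 11); offset now 16 = byte 2 bit 0; 16 bits remain
Read 5: bits[16:28] width=12 -> value=1286 (bin 010100000110); offset now 28 = byte 3 bit 4; 4 bits remain

Answer: 4 0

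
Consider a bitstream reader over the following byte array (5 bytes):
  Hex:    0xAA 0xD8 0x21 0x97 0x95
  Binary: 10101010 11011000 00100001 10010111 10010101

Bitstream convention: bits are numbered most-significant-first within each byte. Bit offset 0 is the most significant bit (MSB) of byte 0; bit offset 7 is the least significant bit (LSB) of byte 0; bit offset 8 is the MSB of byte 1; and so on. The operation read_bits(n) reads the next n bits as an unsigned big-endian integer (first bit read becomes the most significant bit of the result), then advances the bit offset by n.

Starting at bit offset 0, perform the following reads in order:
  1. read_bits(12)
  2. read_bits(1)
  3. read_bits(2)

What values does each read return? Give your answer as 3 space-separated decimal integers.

Answer: 2733 1 0

Derivation:
Read 1: bits[0:12] width=12 -> value=2733 (bin 101010101101); offset now 12 = byte 1 bit 4; 28 bits remain
Read 2: bits[12:13] width=1 -> value=1 (bin 1); offset now 13 = byte 1 bit 5; 27 bits remain
Read 3: bits[13:15] width=2 -> value=0 (bin 00); offset now 15 = byte 1 bit 7; 25 bits remain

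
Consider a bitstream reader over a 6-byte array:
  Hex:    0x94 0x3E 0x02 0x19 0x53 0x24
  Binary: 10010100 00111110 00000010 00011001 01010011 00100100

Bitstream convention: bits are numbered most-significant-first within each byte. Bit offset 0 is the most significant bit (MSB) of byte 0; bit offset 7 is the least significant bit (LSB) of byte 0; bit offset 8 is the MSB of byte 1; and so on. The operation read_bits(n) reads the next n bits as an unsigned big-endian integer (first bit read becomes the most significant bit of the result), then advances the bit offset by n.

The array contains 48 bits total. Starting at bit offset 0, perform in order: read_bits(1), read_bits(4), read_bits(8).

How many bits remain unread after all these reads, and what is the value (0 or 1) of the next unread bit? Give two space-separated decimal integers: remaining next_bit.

Read 1: bits[0:1] width=1 -> value=1 (bin 1); offset now 1 = byte 0 bit 1; 47 bits remain
Read 2: bits[1:5] width=4 -> value=2 (bin 0010); offset now 5 = byte 0 bit 5; 43 bits remain
Read 3: bits[5:13] width=8 -> value=135 (bin 10000111); offset now 13 = byte 1 bit 5; 35 bits remain

Answer: 35 1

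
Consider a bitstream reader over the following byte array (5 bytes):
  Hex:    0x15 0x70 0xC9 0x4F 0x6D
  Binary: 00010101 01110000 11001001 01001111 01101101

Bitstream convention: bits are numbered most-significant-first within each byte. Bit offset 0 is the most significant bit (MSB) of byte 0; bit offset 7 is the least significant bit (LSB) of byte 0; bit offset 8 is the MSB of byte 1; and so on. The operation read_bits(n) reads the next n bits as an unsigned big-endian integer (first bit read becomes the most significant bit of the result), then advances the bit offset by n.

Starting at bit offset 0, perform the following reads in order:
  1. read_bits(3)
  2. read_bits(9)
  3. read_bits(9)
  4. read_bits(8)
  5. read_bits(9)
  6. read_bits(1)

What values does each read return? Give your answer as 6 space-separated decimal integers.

Read 1: bits[0:3] width=3 -> value=0 (bin 000); offset now 3 = byte 0 bit 3; 37 bits remain
Read 2: bits[3:12] width=9 -> value=343 (bin 101010111); offset now 12 = byte 1 bit 4; 28 bits remain
Read 3: bits[12:21] width=9 -> value=25 (bin 000011001); offset now 21 = byte 2 bit 5; 19 bits remain
Read 4: bits[21:29] width=8 -> value=41 (bin 00101001); offset now 29 = byte 3 bit 5; 11 bits remain
Read 5: bits[29:38] width=9 -> value=475 (bin 111011011); offset now 38 = byte 4 bit 6; 2 bits remain
Read 6: bits[38:39] width=1 -> value=0 (bin 0); offset now 39 = byte 4 bit 7; 1 bits remain

Answer: 0 343 25 41 475 0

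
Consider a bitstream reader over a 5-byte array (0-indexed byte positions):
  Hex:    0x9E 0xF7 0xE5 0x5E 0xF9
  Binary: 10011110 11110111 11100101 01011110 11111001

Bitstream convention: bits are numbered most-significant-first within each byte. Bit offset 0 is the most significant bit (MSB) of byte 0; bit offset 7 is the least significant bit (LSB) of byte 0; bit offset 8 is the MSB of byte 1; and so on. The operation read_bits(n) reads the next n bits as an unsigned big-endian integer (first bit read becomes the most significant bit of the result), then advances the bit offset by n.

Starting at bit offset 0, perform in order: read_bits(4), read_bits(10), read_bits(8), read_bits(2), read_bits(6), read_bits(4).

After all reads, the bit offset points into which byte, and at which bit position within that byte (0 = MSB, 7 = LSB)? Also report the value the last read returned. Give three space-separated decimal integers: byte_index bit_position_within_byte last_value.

Answer: 4 2 11

Derivation:
Read 1: bits[0:4] width=4 -> value=9 (bin 1001); offset now 4 = byte 0 bit 4; 36 bits remain
Read 2: bits[4:14] width=10 -> value=957 (bin 1110111101); offset now 14 = byte 1 bit 6; 26 bits remain
Read 3: bits[14:22] width=8 -> value=249 (bin 11111001); offset now 22 = byte 2 bit 6; 18 bits remain
Read 4: bits[22:24] width=2 -> value=1 (bin 01); offset now 24 = byte 3 bit 0; 16 bits remain
Read 5: bits[24:30] width=6 -> value=23 (bin 010111); offset now 30 = byte 3 bit 6; 10 bits remain
Read 6: bits[30:34] width=4 -> value=11 (bin 1011); offset now 34 = byte 4 bit 2; 6 bits remain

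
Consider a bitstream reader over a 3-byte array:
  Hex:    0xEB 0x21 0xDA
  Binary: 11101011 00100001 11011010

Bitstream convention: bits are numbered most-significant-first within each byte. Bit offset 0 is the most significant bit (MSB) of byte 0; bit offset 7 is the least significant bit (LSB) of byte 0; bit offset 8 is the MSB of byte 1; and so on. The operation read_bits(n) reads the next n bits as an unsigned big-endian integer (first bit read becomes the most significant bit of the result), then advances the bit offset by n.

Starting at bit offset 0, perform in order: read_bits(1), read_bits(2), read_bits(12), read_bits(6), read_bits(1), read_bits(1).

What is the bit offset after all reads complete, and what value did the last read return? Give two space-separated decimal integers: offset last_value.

Read 1: bits[0:1] width=1 -> value=1 (bin 1); offset now 1 = byte 0 bit 1; 23 bits remain
Read 2: bits[1:3] width=2 -> value=3 (bin 11); offset now 3 = byte 0 bit 3; 21 bits remain
Read 3: bits[3:15] width=12 -> value=1424 (bin 010110010000); offset now 15 = byte 1 bit 7; 9 bits remain
Read 4: bits[15:21] width=6 -> value=59 (bin 111011); offset now 21 = byte 2 bit 5; 3 bits remain
Read 5: bits[21:22] width=1 -> value=0 (bin 0); offset now 22 = byte 2 bit 6; 2 bits remain
Read 6: bits[22:23] width=1 -> value=1 (bin 1); offset now 23 = byte 2 bit 7; 1 bits remain

Answer: 23 1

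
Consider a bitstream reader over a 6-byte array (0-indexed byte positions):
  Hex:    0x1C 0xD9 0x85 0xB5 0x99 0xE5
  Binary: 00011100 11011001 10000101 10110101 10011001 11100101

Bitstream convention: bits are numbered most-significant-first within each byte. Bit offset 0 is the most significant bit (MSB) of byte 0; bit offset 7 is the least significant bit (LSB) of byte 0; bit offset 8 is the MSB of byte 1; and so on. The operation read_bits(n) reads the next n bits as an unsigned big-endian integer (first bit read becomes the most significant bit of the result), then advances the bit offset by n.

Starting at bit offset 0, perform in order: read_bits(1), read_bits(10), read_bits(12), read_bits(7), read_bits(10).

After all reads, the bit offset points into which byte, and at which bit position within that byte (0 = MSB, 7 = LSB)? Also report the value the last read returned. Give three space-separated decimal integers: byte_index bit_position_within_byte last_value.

Read 1: bits[0:1] width=1 -> value=0 (bin 0); offset now 1 = byte 0 bit 1; 47 bits remain
Read 2: bits[1:11] width=10 -> value=230 (bin 0011100110); offset now 11 = byte 1 bit 3; 37 bits remain
Read 3: bits[11:23] width=12 -> value=3266 (bin 110011000010); offset now 23 = byte 2 bit 7; 25 bits remain
Read 4: bits[23:30] width=7 -> value=109 (bin 1101101); offset now 30 = byte 3 bit 6; 18 bits remain
Read 5: bits[30:40] width=10 -> value=409 (bin 0110011001); offset now 40 = byte 5 bit 0; 8 bits remain

Answer: 5 0 409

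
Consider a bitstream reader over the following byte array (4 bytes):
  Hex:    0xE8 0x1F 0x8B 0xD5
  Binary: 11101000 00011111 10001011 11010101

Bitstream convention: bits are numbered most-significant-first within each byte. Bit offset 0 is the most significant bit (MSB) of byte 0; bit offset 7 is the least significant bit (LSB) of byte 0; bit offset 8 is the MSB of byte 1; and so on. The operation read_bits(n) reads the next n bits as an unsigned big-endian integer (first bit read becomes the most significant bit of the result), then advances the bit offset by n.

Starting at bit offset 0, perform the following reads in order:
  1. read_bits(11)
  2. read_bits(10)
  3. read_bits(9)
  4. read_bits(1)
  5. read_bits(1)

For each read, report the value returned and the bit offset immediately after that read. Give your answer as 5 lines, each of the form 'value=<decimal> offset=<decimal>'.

Answer: value=1856 offset=11
value=1009 offset=21
value=245 offset=30
value=0 offset=31
value=1 offset=32

Derivation:
Read 1: bits[0:11] width=11 -> value=1856 (bin 11101000000); offset now 11 = byte 1 bit 3; 21 bits remain
Read 2: bits[11:21] width=10 -> value=1009 (bin 1111110001); offset now 21 = byte 2 bit 5; 11 bits remain
Read 3: bits[21:30] width=9 -> value=245 (bin 011110101); offset now 30 = byte 3 bit 6; 2 bits remain
Read 4: bits[30:31] width=1 -> value=0 (bin 0); offset now 31 = byte 3 bit 7; 1 bits remain
Read 5: bits[31:32] width=1 -> value=1 (bin 1); offset now 32 = byte 4 bit 0; 0 bits remain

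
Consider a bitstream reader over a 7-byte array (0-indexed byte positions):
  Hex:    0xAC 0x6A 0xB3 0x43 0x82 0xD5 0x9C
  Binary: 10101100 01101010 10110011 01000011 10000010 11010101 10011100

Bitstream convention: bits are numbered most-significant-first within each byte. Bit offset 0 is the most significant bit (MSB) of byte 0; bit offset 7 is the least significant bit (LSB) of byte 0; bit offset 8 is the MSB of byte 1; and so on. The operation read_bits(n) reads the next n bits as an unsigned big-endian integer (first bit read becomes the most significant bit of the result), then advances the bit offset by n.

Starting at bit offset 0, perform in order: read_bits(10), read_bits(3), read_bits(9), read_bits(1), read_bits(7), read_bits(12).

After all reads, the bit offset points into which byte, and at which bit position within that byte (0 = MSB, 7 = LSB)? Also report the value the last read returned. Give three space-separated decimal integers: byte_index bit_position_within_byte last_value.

Read 1: bits[0:10] width=10 -> value=689 (bin 1010110001); offset now 10 = byte 1 bit 2; 46 bits remain
Read 2: bits[10:13] width=3 -> value=5 (bin 101); offset now 13 = byte 1 bit 5; 43 bits remain
Read 3: bits[13:22] width=9 -> value=172 (bin 010101100); offset now 22 = byte 2 bit 6; 34 bits remain
Read 4: bits[22:23] width=1 -> value=1 (bin 1); offset now 23 = byte 2 bit 7; 33 bits remain
Read 5: bits[23:30] width=7 -> value=80 (bin 1010000); offset now 30 = byte 3 bit 6; 26 bits remain
Read 6: bits[30:42] width=12 -> value=3595 (bin 111000001011); offset now 42 = byte 5 bit 2; 14 bits remain

Answer: 5 2 3595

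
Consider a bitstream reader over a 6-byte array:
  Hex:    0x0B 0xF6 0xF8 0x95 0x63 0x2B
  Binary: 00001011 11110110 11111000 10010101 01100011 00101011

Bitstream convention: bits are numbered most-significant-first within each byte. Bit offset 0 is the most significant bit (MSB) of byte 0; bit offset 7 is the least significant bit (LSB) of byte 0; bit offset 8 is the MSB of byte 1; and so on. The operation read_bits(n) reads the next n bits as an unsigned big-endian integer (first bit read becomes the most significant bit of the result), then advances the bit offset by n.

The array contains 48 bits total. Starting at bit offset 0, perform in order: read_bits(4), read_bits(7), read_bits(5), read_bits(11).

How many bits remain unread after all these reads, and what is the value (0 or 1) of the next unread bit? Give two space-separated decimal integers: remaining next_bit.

Read 1: bits[0:4] width=4 -> value=0 (bin 0000); offset now 4 = byte 0 bit 4; 44 bits remain
Read 2: bits[4:11] width=7 -> value=95 (bin 1011111); offset now 11 = byte 1 bit 3; 37 bits remain
Read 3: bits[11:16] width=5 -> value=22 (bin 10110); offset now 16 = byte 2 bit 0; 32 bits remain
Read 4: bits[16:27] width=11 -> value=1988 (bin 11111000100); offset now 27 = byte 3 bit 3; 21 bits remain

Answer: 21 1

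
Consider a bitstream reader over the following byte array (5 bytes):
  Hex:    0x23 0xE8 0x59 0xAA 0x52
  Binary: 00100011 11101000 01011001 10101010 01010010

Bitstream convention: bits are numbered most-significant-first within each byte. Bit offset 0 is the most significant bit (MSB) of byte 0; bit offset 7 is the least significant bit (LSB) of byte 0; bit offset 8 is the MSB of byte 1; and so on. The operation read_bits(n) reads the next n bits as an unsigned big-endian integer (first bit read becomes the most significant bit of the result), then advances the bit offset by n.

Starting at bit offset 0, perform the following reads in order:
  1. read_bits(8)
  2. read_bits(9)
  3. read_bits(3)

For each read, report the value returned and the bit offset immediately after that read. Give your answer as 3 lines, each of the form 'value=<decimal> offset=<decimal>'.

Read 1: bits[0:8] width=8 -> value=35 (bin 00100011); offset now 8 = byte 1 bit 0; 32 bits remain
Read 2: bits[8:17] width=9 -> value=464 (bin 111010000); offset now 17 = byte 2 bit 1; 23 bits remain
Read 3: bits[17:20] width=3 -> value=5 (bin 101); offset now 20 = byte 2 bit 4; 20 bits remain

Answer: value=35 offset=8
value=464 offset=17
value=5 offset=20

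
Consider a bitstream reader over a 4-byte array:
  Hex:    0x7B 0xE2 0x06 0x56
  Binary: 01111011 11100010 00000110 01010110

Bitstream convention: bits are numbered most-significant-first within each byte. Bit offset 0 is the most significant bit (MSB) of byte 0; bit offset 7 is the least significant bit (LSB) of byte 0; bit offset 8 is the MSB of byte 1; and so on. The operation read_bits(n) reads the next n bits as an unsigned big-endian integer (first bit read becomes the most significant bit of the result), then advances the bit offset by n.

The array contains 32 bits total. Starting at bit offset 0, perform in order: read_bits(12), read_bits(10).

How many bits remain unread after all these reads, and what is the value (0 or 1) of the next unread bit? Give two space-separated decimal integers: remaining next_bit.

Answer: 10 1

Derivation:
Read 1: bits[0:12] width=12 -> value=1982 (bin 011110111110); offset now 12 = byte 1 bit 4; 20 bits remain
Read 2: bits[12:22] width=10 -> value=129 (bin 0010000001); offset now 22 = byte 2 bit 6; 10 bits remain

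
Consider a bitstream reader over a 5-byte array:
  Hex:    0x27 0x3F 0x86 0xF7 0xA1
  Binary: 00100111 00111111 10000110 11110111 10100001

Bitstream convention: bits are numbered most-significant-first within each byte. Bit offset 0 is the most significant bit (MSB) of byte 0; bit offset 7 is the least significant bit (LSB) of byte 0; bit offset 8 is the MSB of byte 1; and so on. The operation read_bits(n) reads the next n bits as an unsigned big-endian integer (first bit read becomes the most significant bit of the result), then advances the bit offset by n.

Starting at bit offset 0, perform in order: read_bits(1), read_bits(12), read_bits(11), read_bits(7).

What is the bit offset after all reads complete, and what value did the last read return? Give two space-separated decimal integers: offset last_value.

Read 1: bits[0:1] width=1 -> value=0 (bin 0); offset now 1 = byte 0 bit 1; 39 bits remain
Read 2: bits[1:13] width=12 -> value=1255 (bin 010011100111); offset now 13 = byte 1 bit 5; 27 bits remain
Read 3: bits[13:24] width=11 -> value=1926 (bin 11110000110); offset now 24 = byte 3 bit 0; 16 bits remain
Read 4: bits[24:31] width=7 -> value=123 (bin 1111011); offset now 31 = byte 3 bit 7; 9 bits remain

Answer: 31 123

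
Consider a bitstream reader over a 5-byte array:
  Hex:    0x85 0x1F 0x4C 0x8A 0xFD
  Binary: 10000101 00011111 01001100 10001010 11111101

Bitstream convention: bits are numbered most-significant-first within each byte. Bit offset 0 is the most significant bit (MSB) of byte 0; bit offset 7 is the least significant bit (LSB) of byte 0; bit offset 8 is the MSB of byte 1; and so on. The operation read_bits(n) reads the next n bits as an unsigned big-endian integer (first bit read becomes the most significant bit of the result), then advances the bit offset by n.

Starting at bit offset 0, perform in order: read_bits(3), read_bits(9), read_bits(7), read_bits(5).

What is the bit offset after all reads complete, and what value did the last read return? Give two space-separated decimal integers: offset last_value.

Answer: 24 12

Derivation:
Read 1: bits[0:3] width=3 -> value=4 (bin 100); offset now 3 = byte 0 bit 3; 37 bits remain
Read 2: bits[3:12] width=9 -> value=81 (bin 001010001); offset now 12 = byte 1 bit 4; 28 bits remain
Read 3: bits[12:19] width=7 -> value=122 (bin 1111010); offset now 19 = byte 2 bit 3; 21 bits remain
Read 4: bits[19:24] width=5 -> value=12 (bin 01100); offset now 24 = byte 3 bit 0; 16 bits remain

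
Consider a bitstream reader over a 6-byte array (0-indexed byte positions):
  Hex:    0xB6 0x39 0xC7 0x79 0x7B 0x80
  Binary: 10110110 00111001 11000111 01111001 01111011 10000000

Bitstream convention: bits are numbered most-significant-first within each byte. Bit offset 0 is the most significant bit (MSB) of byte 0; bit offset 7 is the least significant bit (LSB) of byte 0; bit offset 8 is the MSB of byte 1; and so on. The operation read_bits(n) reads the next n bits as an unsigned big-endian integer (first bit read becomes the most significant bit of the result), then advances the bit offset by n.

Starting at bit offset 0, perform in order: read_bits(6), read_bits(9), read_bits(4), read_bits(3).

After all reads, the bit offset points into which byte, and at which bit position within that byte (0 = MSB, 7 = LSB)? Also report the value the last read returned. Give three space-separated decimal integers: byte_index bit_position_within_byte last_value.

Answer: 2 6 1

Derivation:
Read 1: bits[0:6] width=6 -> value=45 (bin 101101); offset now 6 = byte 0 bit 6; 42 bits remain
Read 2: bits[6:15] width=9 -> value=284 (bin 100011100); offset now 15 = byte 1 bit 7; 33 bits remain
Read 3: bits[15:19] width=4 -> value=14 (bin 1110); offset now 19 = byte 2 bit 3; 29 bits remain
Read 4: bits[19:22] width=3 -> value=1 (bin 001); offset now 22 = byte 2 bit 6; 26 bits remain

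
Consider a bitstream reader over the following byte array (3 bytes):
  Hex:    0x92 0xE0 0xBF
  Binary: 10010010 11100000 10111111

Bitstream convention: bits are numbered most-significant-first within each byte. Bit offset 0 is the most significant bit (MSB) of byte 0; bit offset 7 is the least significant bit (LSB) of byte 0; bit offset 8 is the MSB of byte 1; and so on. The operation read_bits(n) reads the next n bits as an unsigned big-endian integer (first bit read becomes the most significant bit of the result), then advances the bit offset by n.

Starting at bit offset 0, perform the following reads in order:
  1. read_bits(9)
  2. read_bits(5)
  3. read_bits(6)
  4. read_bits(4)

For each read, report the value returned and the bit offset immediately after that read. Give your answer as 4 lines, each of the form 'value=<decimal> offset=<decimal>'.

Read 1: bits[0:9] width=9 -> value=293 (bin 100100101); offset now 9 = byte 1 bit 1; 15 bits remain
Read 2: bits[9:14] width=5 -> value=24 (bin 11000); offset now 14 = byte 1 bit 6; 10 bits remain
Read 3: bits[14:20] width=6 -> value=11 (bin 001011); offset now 20 = byte 2 bit 4; 4 bits remain
Read 4: bits[20:24] width=4 -> value=15 (bin 1111); offset now 24 = byte 3 bit 0; 0 bits remain

Answer: value=293 offset=9
value=24 offset=14
value=11 offset=20
value=15 offset=24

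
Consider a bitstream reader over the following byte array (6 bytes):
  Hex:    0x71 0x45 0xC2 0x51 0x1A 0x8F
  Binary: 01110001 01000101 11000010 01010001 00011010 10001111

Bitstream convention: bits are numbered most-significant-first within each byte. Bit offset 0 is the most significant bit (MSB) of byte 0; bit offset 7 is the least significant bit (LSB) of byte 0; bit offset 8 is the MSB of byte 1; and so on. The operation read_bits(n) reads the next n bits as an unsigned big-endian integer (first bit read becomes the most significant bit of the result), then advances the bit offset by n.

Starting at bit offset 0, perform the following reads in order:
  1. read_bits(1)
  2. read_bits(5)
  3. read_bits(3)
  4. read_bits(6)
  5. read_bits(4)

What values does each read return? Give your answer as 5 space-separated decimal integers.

Answer: 0 28 2 34 14

Derivation:
Read 1: bits[0:1] width=1 -> value=0 (bin 0); offset now 1 = byte 0 bit 1; 47 bits remain
Read 2: bits[1:6] width=5 -> value=28 (bin 11100); offset now 6 = byte 0 bit 6; 42 bits remain
Read 3: bits[6:9] width=3 -> value=2 (bin 010); offset now 9 = byte 1 bit 1; 39 bits remain
Read 4: bits[9:15] width=6 -> value=34 (bin 100010); offset now 15 = byte 1 bit 7; 33 bits remain
Read 5: bits[15:19] width=4 -> value=14 (bin 1110); offset now 19 = byte 2 bit 3; 29 bits remain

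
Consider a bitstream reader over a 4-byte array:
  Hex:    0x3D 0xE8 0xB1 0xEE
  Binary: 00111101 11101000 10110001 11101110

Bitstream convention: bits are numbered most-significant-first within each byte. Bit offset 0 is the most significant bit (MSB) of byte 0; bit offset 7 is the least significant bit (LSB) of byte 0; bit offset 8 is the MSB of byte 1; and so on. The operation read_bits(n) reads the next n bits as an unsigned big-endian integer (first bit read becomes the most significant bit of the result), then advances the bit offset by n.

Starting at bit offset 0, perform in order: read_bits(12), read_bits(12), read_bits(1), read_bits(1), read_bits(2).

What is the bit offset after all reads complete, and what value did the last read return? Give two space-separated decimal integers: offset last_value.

Read 1: bits[0:12] width=12 -> value=990 (bin 001111011110); offset now 12 = byte 1 bit 4; 20 bits remain
Read 2: bits[12:24] width=12 -> value=2225 (bin 100010110001); offset now 24 = byte 3 bit 0; 8 bits remain
Read 3: bits[24:25] width=1 -> value=1 (bin 1); offset now 25 = byte 3 bit 1; 7 bits remain
Read 4: bits[25:26] width=1 -> value=1 (bin 1); offset now 26 = byte 3 bit 2; 6 bits remain
Read 5: bits[26:28] width=2 -> value=2 (bin 10); offset now 28 = byte 3 bit 4; 4 bits remain

Answer: 28 2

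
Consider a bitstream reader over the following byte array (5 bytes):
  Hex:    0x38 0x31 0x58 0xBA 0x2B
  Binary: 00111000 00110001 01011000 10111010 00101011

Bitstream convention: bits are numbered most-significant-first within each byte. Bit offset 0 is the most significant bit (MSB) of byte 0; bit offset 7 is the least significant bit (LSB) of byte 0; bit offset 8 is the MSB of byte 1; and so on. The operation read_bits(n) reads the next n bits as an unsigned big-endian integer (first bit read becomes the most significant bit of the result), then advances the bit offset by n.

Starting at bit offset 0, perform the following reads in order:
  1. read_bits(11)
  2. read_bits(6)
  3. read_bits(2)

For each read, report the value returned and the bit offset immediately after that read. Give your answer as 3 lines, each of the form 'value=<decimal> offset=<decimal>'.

Read 1: bits[0:11] width=11 -> value=449 (bin 00111000001); offset now 11 = byte 1 bit 3; 29 bits remain
Read 2: bits[11:17] width=6 -> value=34 (bin 100010); offset now 17 = byte 2 bit 1; 23 bits remain
Read 3: bits[17:19] width=2 -> value=2 (bin 10); offset now 19 = byte 2 bit 3; 21 bits remain

Answer: value=449 offset=11
value=34 offset=17
value=2 offset=19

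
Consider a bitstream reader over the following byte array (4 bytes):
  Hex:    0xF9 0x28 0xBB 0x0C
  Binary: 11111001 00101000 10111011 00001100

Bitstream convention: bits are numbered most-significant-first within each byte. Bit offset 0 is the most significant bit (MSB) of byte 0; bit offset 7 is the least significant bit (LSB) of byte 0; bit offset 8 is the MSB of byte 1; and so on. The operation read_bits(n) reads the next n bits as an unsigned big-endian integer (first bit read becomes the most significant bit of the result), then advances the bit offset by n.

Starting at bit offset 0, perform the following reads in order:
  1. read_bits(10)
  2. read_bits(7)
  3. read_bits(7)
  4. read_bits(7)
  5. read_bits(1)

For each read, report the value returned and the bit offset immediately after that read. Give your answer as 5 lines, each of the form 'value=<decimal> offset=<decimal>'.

Read 1: bits[0:10] width=10 -> value=996 (bin 1111100100); offset now 10 = byte 1 bit 2; 22 bits remain
Read 2: bits[10:17] width=7 -> value=81 (bin 1010001); offset now 17 = byte 2 bit 1; 15 bits remain
Read 3: bits[17:24] width=7 -> value=59 (bin 0111011); offset now 24 = byte 3 bit 0; 8 bits remain
Read 4: bits[24:31] width=7 -> value=6 (bin 0000110); offset now 31 = byte 3 bit 7; 1 bits remain
Read 5: bits[31:32] width=1 -> value=0 (bin 0); offset now 32 = byte 4 bit 0; 0 bits remain

Answer: value=996 offset=10
value=81 offset=17
value=59 offset=24
value=6 offset=31
value=0 offset=32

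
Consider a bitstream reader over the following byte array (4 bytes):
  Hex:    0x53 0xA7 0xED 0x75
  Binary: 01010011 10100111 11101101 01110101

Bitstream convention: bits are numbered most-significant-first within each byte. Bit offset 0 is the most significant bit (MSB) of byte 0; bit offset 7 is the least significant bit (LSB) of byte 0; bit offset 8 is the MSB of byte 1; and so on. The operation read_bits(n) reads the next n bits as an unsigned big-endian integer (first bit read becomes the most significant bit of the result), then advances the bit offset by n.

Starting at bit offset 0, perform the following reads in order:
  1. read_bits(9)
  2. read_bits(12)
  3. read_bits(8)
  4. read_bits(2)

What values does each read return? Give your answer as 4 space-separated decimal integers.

Read 1: bits[0:9] width=9 -> value=167 (bin 010100111); offset now 9 = byte 1 bit 1; 23 bits remain
Read 2: bits[9:21] width=12 -> value=1277 (bin 010011111101); offset now 21 = byte 2 bit 5; 11 bits remain
Read 3: bits[21:29] width=8 -> value=174 (bin 10101110); offset now 29 = byte 3 bit 5; 3 bits remain
Read 4: bits[29:31] width=2 -> value=2 (bin 10); offset now 31 = byte 3 bit 7; 1 bits remain

Answer: 167 1277 174 2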